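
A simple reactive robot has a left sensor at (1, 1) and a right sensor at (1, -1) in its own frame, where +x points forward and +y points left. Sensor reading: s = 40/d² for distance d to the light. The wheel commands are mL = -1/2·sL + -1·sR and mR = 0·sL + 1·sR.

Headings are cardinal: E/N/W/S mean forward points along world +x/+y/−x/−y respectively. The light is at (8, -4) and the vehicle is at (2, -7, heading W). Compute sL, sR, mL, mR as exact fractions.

left sensor world pos  = (1, -8); dL² = 65
right sensor world pos = (1, -6); dR² = 53
sL = 40/65 = 8/13
sR = 40/53 = 40/53
mL = -1/2·sL + -1·sR = -732/689
mR = 0·sL + 1·sR = 40/53

8/13 40/53 -732/689 40/53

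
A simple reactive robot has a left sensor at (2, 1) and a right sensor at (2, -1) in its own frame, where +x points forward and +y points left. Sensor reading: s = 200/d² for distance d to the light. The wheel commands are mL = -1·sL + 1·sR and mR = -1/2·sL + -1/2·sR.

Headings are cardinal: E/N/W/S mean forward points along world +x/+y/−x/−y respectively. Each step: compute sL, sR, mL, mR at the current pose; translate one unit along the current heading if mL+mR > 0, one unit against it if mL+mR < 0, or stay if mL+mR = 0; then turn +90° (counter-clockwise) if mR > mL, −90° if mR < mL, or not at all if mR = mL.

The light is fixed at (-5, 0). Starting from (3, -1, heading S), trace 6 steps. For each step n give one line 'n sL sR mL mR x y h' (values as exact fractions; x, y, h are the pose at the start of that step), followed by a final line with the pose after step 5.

0 20/9 100/29 320/261 -740/261 3 -1 S
1 200/37 200/37 0 -200/37 3 0 W
2 50/17 25/13 -225/221 -1075/442 4 0 N
3 200/121 8/5 -32/605 -984/605 4 -1 E
4 20/9 100/29 320/261 -740/261 3 -1 S
5 200/37 200/37 0 -200/37 3 0 W
final 4 0 N

n=0: pose=(3,-1,S); sL=20/9, sR=100/29; mL=320/261, mR=-740/261; mL+mR=-140/87 → advance -1; mR−mL=-1060/261 → turn -1·90°
n=1: pose=(3,0,W); sL=200/37, sR=200/37; mL=0, mR=-200/37; mL+mR=-200/37 → advance -1; mR−mL=-200/37 → turn -1·90°
n=2: pose=(4,0,N); sL=50/17, sR=25/13; mL=-225/221, mR=-1075/442; mL+mR=-1525/442 → advance -1; mR−mL=-625/442 → turn -1·90°
n=3: pose=(4,-1,E); sL=200/121, sR=8/5; mL=-32/605, mR=-984/605; mL+mR=-1016/605 → advance -1; mR−mL=-952/605 → turn -1·90°
n=4: pose=(3,-1,S); sL=20/9, sR=100/29; mL=320/261, mR=-740/261; mL+mR=-140/87 → advance -1; mR−mL=-1060/261 → turn -1·90°
n=5: pose=(3,0,W); sL=200/37, sR=200/37; mL=0, mR=-200/37; mL+mR=-200/37 → advance -1; mR−mL=-200/37 → turn -1·90°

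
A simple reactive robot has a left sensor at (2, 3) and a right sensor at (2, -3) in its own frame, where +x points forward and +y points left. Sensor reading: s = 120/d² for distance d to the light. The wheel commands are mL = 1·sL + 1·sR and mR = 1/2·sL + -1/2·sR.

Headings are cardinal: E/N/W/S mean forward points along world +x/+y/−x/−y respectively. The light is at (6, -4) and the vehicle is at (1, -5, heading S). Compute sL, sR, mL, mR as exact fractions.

120/13 120/73 10320/949 3600/949

left sensor world pos  = (4, -7); dL² = 13
right sensor world pos = (-2, -7); dR² = 73
sL = 120/13 = 120/13
sR = 120/73 = 120/73
mL = 1·sL + 1·sR = 10320/949
mR = 1/2·sL + -1/2·sR = 3600/949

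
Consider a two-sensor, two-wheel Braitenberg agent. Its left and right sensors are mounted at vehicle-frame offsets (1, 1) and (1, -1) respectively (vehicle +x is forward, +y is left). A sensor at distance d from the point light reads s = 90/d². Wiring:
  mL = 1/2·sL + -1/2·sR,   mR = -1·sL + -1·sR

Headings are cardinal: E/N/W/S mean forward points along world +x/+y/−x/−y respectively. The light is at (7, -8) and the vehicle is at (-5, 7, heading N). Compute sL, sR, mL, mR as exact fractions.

left sensor world pos  = (-6, 8); dL² = 425
right sensor world pos = (-4, 8); dR² = 377
sL = 90/425 = 18/85
sR = 90/377 = 90/377
mL = 1/2·sL + -1/2·sR = -432/32045
mR = -1·sL + -1·sR = -14436/32045

18/85 90/377 -432/32045 -14436/32045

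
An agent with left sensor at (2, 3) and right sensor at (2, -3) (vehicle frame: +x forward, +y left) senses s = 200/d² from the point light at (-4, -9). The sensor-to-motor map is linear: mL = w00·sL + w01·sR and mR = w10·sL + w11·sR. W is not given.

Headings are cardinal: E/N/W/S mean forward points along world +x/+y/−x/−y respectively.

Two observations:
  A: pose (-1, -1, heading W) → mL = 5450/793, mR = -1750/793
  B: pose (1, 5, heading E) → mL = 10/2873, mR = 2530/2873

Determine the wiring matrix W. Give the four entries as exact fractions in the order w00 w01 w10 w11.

1 -1/2 -1/2 1

obs A: pose=(-1,-1,W) → sL=100/13, sR=100/61, mL=5450/793, mR=-1750/793
obs B: pose=(1,5,E) → sL=100/169, sR=20/17, mL=10/2873, mR=2530/2873
sensor matrix S = [[100/13, 100/61], [100/169, 20/17]]; det S = 1416000/175253
solve [mL_A; mL_B] = S·[w00; w01] and [mR_A; mR_B] = S·[w10; w11]:
  w00 = 1, w01 = -1/2, w10 = -1/2, w11 = 1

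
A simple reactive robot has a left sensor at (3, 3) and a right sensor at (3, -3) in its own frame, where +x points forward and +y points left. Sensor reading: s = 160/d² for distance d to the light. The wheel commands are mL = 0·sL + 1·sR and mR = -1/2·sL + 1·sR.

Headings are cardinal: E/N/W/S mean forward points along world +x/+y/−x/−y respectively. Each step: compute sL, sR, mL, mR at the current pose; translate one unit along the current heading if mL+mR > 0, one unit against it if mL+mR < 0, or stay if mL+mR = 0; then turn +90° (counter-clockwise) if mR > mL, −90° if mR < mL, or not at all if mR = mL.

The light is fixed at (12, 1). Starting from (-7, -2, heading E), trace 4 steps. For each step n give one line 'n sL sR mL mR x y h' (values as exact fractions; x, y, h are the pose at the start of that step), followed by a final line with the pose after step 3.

n=0: pose=(-7,-2,E); sL=5/8, sR=40/73; mL=40/73, mR=275/1168; mL+mR=915/1168 → advance +1; mR−mL=-5/16 → turn -1·90°
n=1: pose=(-6,-2,S); sL=160/261, sR=160/477; mL=160/477, mR=400/13833; mL+mR=560/1537 → advance +1; mR−mL=-80/261 → turn -1·90°
n=2: pose=(-6,-3,W); sL=16/49, sR=80/221; mL=80/221, mR=2152/10829; mL+mR=6072/10829 → advance +1; mR−mL=-8/49 → turn -1·90°
n=3: pose=(-7,-3,N); sL=32/97, sR=160/257; mL=160/257, mR=11408/24929; mL+mR=26928/24929 → advance +1; mR−mL=-16/97 → turn -1·90°

0 5/8 40/73 40/73 275/1168 -7 -2 E
1 160/261 160/477 160/477 400/13833 -6 -2 S
2 16/49 80/221 80/221 2152/10829 -6 -3 W
3 32/97 160/257 160/257 11408/24929 -7 -3 N
final -7 -2 E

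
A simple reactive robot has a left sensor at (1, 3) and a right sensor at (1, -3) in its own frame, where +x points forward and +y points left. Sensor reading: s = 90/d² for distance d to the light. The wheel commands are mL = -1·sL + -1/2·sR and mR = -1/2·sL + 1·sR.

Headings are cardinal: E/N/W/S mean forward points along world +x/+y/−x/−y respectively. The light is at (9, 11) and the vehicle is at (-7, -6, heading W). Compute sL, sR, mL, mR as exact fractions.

90/689 18/97 -14931/66833 8037/66833

left sensor world pos  = (-8, -9); dL² = 689
right sensor world pos = (-8, -3); dR² = 485
sL = 90/689 = 90/689
sR = 90/485 = 18/97
mL = -1·sL + -1/2·sR = -14931/66833
mR = -1/2·sL + 1·sR = 8037/66833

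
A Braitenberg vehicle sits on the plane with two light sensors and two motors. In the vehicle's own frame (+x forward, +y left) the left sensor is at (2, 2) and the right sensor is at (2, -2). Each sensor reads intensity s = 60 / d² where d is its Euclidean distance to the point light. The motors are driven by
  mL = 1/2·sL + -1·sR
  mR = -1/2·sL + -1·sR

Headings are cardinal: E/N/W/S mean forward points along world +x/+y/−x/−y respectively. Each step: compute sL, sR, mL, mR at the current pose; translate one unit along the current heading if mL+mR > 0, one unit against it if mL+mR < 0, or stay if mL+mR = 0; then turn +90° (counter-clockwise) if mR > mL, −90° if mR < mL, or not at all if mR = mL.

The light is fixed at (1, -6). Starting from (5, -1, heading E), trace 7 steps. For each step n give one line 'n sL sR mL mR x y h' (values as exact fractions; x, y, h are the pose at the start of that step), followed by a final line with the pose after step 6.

n=0: pose=(5,-1,E); sL=12/17, sR=4/3; mL=-50/51, mR=-86/51; mL+mR=-8/3 → advance -1; mR−mL=-12/17 → turn -1·90°
n=1: pose=(4,-1,S); sL=30/17, sR=6; mL=-87/17, mR=-117/17; mL+mR=-12 → advance -1; mR−mL=-30/17 → turn -1·90°
n=2: pose=(4,0,W); sL=60/17, sR=12/13; mL=186/221, mR=-594/221; mL+mR=-24/13 → advance -1; mR−mL=-60/17 → turn -1·90°
n=3: pose=(5,0,N); sL=15/17, sR=3/5; mL=-27/170, mR=-177/170; mL+mR=-6/5 → advance -1; mR−mL=-15/17 → turn -1·90°
n=4: pose=(5,-1,E); sL=12/17, sR=4/3; mL=-50/51, mR=-86/51; mL+mR=-8/3 → advance -1; mR−mL=-12/17 → turn -1·90°
n=5: pose=(4,-1,S); sL=30/17, sR=6; mL=-87/17, mR=-117/17; mL+mR=-12 → advance -1; mR−mL=-30/17 → turn -1·90°
n=6: pose=(4,0,W); sL=60/17, sR=12/13; mL=186/221, mR=-594/221; mL+mR=-24/13 → advance -1; mR−mL=-60/17 → turn -1·90°

0 12/17 4/3 -50/51 -86/51 5 -1 E
1 30/17 6 -87/17 -117/17 4 -1 S
2 60/17 12/13 186/221 -594/221 4 0 W
3 15/17 3/5 -27/170 -177/170 5 0 N
4 12/17 4/3 -50/51 -86/51 5 -1 E
5 30/17 6 -87/17 -117/17 4 -1 S
6 60/17 12/13 186/221 -594/221 4 0 W
final 5 0 N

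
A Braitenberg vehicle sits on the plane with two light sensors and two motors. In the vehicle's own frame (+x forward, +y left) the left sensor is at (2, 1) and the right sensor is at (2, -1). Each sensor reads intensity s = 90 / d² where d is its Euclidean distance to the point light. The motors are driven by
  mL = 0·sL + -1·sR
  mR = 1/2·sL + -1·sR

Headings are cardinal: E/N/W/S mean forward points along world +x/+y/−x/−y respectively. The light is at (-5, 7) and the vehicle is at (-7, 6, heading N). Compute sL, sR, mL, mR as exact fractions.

left sensor world pos  = (-8, 8); dL² = 10
right sensor world pos = (-6, 8); dR² = 2
sL = 90/10 = 9
sR = 90/2 = 45
mL = 0·sL + -1·sR = -45
mR = 1/2·sL + -1·sR = -81/2

9 45 -45 -81/2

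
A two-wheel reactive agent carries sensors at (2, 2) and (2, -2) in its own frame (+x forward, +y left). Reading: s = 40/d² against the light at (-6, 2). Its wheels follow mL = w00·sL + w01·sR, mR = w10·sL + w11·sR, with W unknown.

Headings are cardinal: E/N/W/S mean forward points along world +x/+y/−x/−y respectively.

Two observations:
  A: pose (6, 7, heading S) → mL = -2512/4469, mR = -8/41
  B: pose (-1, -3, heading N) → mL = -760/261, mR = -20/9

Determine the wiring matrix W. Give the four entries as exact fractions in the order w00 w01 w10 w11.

-1 -1 -1 0

obs A: pose=(6,7,S) → sL=8/41, sR=40/109, mL=-2512/4469, mR=-8/41
obs B: pose=(-1,-3,N) → sL=20/9, sR=20/29, mL=-760/261, mR=-20/9
sensor matrix S = [[8/41, 40/109], [20/9, 20/29]]; det S = -794240/1166409
solve [mL_A; mL_B] = S·[w00; w01] and [mR_A; mR_B] = S·[w10; w11]:
  w00 = -1, w01 = -1, w10 = -1, w11 = 0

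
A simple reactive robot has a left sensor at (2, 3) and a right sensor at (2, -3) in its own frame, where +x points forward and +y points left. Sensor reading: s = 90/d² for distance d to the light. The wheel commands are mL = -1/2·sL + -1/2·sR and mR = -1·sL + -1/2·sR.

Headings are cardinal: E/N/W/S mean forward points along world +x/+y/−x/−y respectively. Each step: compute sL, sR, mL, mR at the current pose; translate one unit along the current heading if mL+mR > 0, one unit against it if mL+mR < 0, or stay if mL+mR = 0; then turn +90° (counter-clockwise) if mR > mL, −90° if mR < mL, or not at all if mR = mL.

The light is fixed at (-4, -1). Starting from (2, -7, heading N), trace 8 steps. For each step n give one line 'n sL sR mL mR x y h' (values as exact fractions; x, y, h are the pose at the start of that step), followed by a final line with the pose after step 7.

n=0: pose=(2,-7,N); sL=18/5, sR=90/97; mL=-1098/485, mR=-1971/485; mL+mR=-3069/485 → advance -1; mR−mL=-9/5 → turn -1·90°
n=1: pose=(2,-8,E); sL=9/8, sR=45/82; mL=-549/656, mR=-459/328; mL+mR=-1467/656 → advance -1; mR−mL=-9/16 → turn -1·90°
n=2: pose=(1,-8,S); sL=18/29, sR=18/17; mL=-414/493, mR=-567/493; mL+mR=-981/493 → advance -1; mR−mL=-9/29 → turn -1·90°
n=3: pose=(1,-7,W); sL=1, sR=5; mL=-3, mR=-7/2; mL+mR=-13/2 → advance -1; mR−mL=-1/2 → turn -1·90°
n=4: pose=(2,-7,N); sL=18/5, sR=90/97; mL=-1098/485, mR=-1971/485; mL+mR=-3069/485 → advance -1; mR−mL=-9/5 → turn -1·90°
n=5: pose=(2,-8,E); sL=9/8, sR=45/82; mL=-549/656, mR=-459/328; mL+mR=-1467/656 → advance -1; mR−mL=-9/16 → turn -1·90°
n=6: pose=(1,-8,S); sL=18/29, sR=18/17; mL=-414/493, mR=-567/493; mL+mR=-981/493 → advance -1; mR−mL=-9/29 → turn -1·90°
n=7: pose=(1,-7,W); sL=1, sR=5; mL=-3, mR=-7/2; mL+mR=-13/2 → advance -1; mR−mL=-1/2 → turn -1·90°

0 18/5 90/97 -1098/485 -1971/485 2 -7 N
1 9/8 45/82 -549/656 -459/328 2 -8 E
2 18/29 18/17 -414/493 -567/493 1 -8 S
3 1 5 -3 -7/2 1 -7 W
4 18/5 90/97 -1098/485 -1971/485 2 -7 N
5 9/8 45/82 -549/656 -459/328 2 -8 E
6 18/29 18/17 -414/493 -567/493 1 -8 S
7 1 5 -3 -7/2 1 -7 W
final 2 -7 N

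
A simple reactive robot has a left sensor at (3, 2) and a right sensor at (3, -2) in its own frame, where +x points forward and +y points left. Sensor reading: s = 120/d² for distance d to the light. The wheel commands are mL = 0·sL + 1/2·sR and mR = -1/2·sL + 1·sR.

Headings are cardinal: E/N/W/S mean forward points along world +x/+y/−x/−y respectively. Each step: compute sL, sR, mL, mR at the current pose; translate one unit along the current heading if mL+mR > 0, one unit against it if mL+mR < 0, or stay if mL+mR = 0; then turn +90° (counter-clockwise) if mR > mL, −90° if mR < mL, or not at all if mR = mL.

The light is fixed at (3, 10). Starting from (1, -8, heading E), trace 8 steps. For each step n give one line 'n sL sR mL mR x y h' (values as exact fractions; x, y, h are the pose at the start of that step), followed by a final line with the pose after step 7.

0 120/257 120/401 60/401 6780/103057 1 -8 E
1 60/221 4/15 2/15 434/3315 2 -8 S
2 120/457 24/61 12/61 7308/27877 2 -9 W
3 30/121 6/25 3/25 351/3025 1 -9 S
4 120/509 120/349 60/349 40140/177641 1 -10 W
5 12/53 60/277 30/277 1518/14681 0 -10 S
6 24/113 120/397 60/397 8796/44861 0 -11 W
7 6/29 10/51 5/51 137/1479 -1 -11 S
final -1 -12 W

n=0: pose=(1,-8,E); sL=120/257, sR=120/401; mL=60/401, mR=6780/103057; mL+mR=22200/103057 → advance +1; mR−mL=-8640/103057 → turn -1·90°
n=1: pose=(2,-8,S); sL=60/221, sR=4/15; mL=2/15, mR=434/3315; mL+mR=292/1105 → advance +1; mR−mL=-8/3315 → turn -1·90°
n=2: pose=(2,-9,W); sL=120/457, sR=24/61; mL=12/61, mR=7308/27877; mL+mR=12792/27877 → advance +1; mR−mL=1824/27877 → turn +1·90°
n=3: pose=(1,-9,S); sL=30/121, sR=6/25; mL=3/25, mR=351/3025; mL+mR=714/3025 → advance +1; mR−mL=-12/3025 → turn -1·90°
n=4: pose=(1,-10,W); sL=120/509, sR=120/349; mL=60/349, mR=40140/177641; mL+mR=70680/177641 → advance +1; mR−mL=9600/177641 → turn +1·90°
n=5: pose=(0,-10,S); sL=12/53, sR=60/277; mL=30/277, mR=1518/14681; mL+mR=3108/14681 → advance +1; mR−mL=-72/14681 → turn -1·90°
n=6: pose=(0,-11,W); sL=24/113, sR=120/397; mL=60/397, mR=8796/44861; mL+mR=15576/44861 → advance +1; mR−mL=2016/44861 → turn +1·90°
n=7: pose=(-1,-11,S); sL=6/29, sR=10/51; mL=5/51, mR=137/1479; mL+mR=94/493 → advance +1; mR−mL=-8/1479 → turn -1·90°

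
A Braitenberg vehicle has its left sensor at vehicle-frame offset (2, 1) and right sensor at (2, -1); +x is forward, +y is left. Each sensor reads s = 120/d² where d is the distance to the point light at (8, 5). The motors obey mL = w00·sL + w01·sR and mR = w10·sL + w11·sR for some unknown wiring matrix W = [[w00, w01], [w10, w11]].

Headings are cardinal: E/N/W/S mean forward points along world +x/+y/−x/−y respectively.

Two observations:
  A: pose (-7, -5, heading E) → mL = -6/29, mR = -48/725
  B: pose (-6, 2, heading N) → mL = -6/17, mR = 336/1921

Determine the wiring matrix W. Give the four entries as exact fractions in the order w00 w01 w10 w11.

0 -1/2 -1 1

obs A: pose=(-7,-5,E) → sL=12/25, sR=12/29, mL=-6/29, mR=-48/725
obs B: pose=(-6,2,N) → sL=60/113, sR=12/17, mL=-6/17, mR=336/1921
sensor matrix S = [[12/25, 12/29], [60/113, 12/17]]; det S = 165888/1392725
solve [mL_A; mL_B] = S·[w00; w01] and [mR_A; mR_B] = S·[w10; w11]:
  w00 = 0, w01 = -1/2, w10 = -1, w11 = 1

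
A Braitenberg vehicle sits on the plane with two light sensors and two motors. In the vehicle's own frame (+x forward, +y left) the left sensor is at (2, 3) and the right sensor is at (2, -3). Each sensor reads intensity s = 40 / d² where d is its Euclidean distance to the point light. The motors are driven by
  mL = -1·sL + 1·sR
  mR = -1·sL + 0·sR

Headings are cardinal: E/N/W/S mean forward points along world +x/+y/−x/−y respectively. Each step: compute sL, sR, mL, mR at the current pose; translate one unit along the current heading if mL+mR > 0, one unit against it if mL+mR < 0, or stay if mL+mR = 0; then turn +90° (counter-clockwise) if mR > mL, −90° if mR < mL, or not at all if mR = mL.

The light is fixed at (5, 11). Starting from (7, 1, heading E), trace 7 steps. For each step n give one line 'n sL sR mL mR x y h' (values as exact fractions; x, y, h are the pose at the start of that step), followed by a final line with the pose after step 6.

n=0: pose=(7,1,E); sL=8/13, sR=8/37; mL=-192/481, mR=-8/13; mL+mR=-488/481 → advance -1; mR−mL=-8/37 → turn -1·90°
n=1: pose=(6,1,S); sL=1/4, sR=10/37; mL=3/148, mR=-1/4; mL+mR=-17/74 → advance -1; mR−mL=-10/37 → turn -1·90°
n=2: pose=(6,2,W); sL=8/29, sR=40/37; mL=864/1073, mR=-8/29; mL+mR=568/1073 → advance +1; mR−mL=-40/37 → turn -1·90°
n=3: pose=(5,2,N); sL=20/29, sR=20/29; mL=0, mR=-20/29; mL+mR=-20/29 → advance -1; mR−mL=-20/29 → turn -1·90°
n=4: pose=(5,1,E); sL=40/53, sR=40/173; mL=-4800/9169, mR=-40/53; mL+mR=-11720/9169 → advance -1; mR−mL=-40/173 → turn -1·90°
n=5: pose=(4,1,S); sL=10/37, sR=1/4; mL=-3/148, mR=-10/37; mL+mR=-43/148 → advance -1; mR−mL=-1/4 → turn -1·90°
n=6: pose=(4,2,W); sL=40/153, sR=8/9; mL=32/51, mR=-40/153; mL+mR=56/153 → advance +1; mR−mL=-8/9 → turn -1·90°

0 8/13 8/37 -192/481 -8/13 7 1 E
1 1/4 10/37 3/148 -1/4 6 1 S
2 8/29 40/37 864/1073 -8/29 6 2 W
3 20/29 20/29 0 -20/29 5 2 N
4 40/53 40/173 -4800/9169 -40/53 5 1 E
5 10/37 1/4 -3/148 -10/37 4 1 S
6 40/153 8/9 32/51 -40/153 4 2 W
final 3 2 N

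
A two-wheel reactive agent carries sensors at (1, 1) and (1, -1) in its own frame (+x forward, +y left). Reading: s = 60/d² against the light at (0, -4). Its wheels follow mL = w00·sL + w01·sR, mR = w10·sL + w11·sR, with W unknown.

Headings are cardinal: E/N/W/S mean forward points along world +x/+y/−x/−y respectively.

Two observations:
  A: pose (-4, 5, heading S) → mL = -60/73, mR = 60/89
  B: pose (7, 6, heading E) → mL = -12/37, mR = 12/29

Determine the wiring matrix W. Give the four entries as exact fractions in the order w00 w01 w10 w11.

-1 0 0 1

obs A: pose=(-4,5,S) → sL=60/73, sR=60/89, mL=-60/73, mR=60/89
obs B: pose=(7,6,E) → sL=12/37, sR=12/29, mL=-12/37, mR=12/29
sensor matrix S = [[60/73, 60/89], [12/37, 12/29]]; det S = 846720/6971281
solve [mL_A; mL_B] = S·[w00; w01] and [mR_A; mR_B] = S·[w10; w11]:
  w00 = -1, w01 = 0, w10 = 0, w11 = 1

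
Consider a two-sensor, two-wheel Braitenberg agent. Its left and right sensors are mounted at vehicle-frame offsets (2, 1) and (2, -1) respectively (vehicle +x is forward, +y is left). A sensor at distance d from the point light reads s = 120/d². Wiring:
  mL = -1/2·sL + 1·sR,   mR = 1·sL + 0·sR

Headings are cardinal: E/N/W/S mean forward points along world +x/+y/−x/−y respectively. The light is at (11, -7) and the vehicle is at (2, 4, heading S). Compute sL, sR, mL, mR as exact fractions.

left sensor world pos  = (3, 2); dL² = 145
right sensor world pos = (1, 2); dR² = 181
sL = 120/145 = 24/29
sR = 120/181 = 120/181
mL = -1/2·sL + 1·sR = 1308/5249
mR = 1·sL + 0·sR = 24/29

24/29 120/181 1308/5249 24/29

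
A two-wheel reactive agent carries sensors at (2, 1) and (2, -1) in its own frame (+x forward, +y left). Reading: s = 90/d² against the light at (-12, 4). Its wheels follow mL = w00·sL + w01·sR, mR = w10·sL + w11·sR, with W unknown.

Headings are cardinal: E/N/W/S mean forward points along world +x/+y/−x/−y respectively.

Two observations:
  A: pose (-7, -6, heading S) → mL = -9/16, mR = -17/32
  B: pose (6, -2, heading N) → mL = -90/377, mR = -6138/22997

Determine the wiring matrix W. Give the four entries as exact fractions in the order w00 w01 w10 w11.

obs A: pose=(-7,-6,S) → sL=1/2, sR=9/16, mL=-9/16, mR=-17/32
obs B: pose=(6,-2,N) → sL=18/61, sR=90/377, mL=-90/377, mR=-6138/22997
sensor matrix S = [[1/2, 9/16], [18/61, 90/377]]; det S = -8577/183976
solve [mL_A; mL_B] = S·[w00; w01] and [mR_A; mR_B] = S·[w10; w11]:
  w00 = 0, w01 = -1, w10 = -1/2, w11 = -1/2

0 -1 -1/2 -1/2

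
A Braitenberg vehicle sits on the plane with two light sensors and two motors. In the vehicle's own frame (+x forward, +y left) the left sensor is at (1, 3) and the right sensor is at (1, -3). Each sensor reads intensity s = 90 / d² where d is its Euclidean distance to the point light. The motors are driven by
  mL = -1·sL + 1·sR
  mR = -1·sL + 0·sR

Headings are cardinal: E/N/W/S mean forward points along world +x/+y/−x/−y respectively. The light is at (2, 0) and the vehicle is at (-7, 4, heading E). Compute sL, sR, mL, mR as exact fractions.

left sensor world pos  = (-6, 7); dL² = 113
right sensor world pos = (-6, 1); dR² = 65
sL = 90/113 = 90/113
sR = 90/65 = 18/13
mL = -1·sL + 1·sR = 864/1469
mR = -1·sL + 0·sR = -90/113

90/113 18/13 864/1469 -90/113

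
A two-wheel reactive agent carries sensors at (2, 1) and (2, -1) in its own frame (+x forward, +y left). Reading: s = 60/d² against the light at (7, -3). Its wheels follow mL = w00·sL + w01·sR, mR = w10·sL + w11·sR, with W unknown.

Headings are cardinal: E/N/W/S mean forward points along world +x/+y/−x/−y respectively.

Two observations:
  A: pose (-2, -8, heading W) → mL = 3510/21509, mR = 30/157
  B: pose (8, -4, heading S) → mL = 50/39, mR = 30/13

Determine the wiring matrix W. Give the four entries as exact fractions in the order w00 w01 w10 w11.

1 -1/2 1/2 0

obs A: pose=(-2,-8,W) → sL=60/157, sR=60/137, mL=3510/21509, mR=30/157
obs B: pose=(8,-4,S) → sL=60/13, sR=20/3, mL=50/39, mR=30/13
sensor matrix S = [[60/157, 60/137], [60/13, 20/3]]; det S = 147200/279617
solve [mL_A; mL_B] = S·[w00; w01] and [mR_A; mR_B] = S·[w10; w11]:
  w00 = 1, w01 = -1/2, w10 = 1/2, w11 = 0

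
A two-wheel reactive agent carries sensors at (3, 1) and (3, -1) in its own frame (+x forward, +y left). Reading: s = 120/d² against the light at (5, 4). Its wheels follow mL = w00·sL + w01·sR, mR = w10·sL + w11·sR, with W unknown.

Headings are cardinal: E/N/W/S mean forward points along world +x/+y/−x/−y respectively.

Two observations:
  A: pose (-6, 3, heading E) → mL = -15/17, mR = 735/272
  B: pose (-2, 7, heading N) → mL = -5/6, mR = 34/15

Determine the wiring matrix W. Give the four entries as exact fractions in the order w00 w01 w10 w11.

obs A: pose=(-6,3,E) → sL=15/8, sR=30/17, mL=-15/17, mR=735/272
obs B: pose=(-2,7,N) → sL=6/5, sR=5/3, mL=-5/6, mR=34/15
sensor matrix S = [[15/8, 30/17], [6/5, 5/3]]; det S = 137/136
solve [mL_A; mL_B] = S·[w00; w01] and [mR_A; mR_B] = S·[w10; w11]:
  w00 = 0, w01 = -1/2, w10 = 1/2, w11 = 1

0 -1/2 1/2 1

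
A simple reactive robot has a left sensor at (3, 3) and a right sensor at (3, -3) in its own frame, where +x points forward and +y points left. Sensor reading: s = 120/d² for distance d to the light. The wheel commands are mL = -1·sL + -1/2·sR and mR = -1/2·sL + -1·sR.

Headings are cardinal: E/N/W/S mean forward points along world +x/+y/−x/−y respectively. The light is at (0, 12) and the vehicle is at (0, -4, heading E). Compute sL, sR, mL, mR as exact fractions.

left sensor world pos  = (3, -1); dL² = 178
right sensor world pos = (3, -7); dR² = 370
sL = 120/178 = 60/89
sR = 120/370 = 12/37
mL = -1·sL + -1/2·sR = -2754/3293
mR = -1/2·sL + -1·sR = -2178/3293

60/89 12/37 -2754/3293 -2178/3293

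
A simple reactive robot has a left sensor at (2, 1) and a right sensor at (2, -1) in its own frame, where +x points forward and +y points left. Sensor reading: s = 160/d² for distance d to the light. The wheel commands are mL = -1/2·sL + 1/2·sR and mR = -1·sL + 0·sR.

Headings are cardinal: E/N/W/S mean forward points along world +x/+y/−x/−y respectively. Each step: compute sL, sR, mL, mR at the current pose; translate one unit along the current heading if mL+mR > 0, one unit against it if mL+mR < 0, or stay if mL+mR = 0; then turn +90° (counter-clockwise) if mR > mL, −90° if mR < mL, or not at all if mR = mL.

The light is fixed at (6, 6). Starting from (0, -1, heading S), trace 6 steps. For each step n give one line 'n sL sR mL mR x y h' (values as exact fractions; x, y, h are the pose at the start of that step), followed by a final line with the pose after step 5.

n=0: pose=(0,-1,S); sL=80/53, sR=16/13; mL=-96/689, mR=-80/53; mL+mR=-1136/689 → advance -1; mR−mL=-944/689 → turn -1·90°
n=1: pose=(0,0,W); sL=160/113, sR=160/89; mL=1920/10057, mR=-160/113; mL+mR=-12320/10057 → advance -1; mR−mL=-16160/10057 → turn -1·90°
n=2: pose=(1,0,N); sL=40/13, sR=5; mL=25/26, mR=-40/13; mL+mR=-55/26 → advance -1; mR−mL=-105/26 → turn -1·90°
n=3: pose=(1,-1,E); sL=32/9, sR=160/73; mL=-448/657, mR=-32/9; mL+mR=-928/219 → advance -1; mR−mL=-1888/657 → turn -1·90°
n=4: pose=(0,-1,S); sL=80/53, sR=16/13; mL=-96/689, mR=-80/53; mL+mR=-1136/689 → advance -1; mR−mL=-944/689 → turn -1·90°
n=5: pose=(0,0,W); sL=160/113, sR=160/89; mL=1920/10057, mR=-160/113; mL+mR=-12320/10057 → advance -1; mR−mL=-16160/10057 → turn -1·90°

0 80/53 16/13 -96/689 -80/53 0 -1 S
1 160/113 160/89 1920/10057 -160/113 0 0 W
2 40/13 5 25/26 -40/13 1 0 N
3 32/9 160/73 -448/657 -32/9 1 -1 E
4 80/53 16/13 -96/689 -80/53 0 -1 S
5 160/113 160/89 1920/10057 -160/113 0 0 W
final 1 0 N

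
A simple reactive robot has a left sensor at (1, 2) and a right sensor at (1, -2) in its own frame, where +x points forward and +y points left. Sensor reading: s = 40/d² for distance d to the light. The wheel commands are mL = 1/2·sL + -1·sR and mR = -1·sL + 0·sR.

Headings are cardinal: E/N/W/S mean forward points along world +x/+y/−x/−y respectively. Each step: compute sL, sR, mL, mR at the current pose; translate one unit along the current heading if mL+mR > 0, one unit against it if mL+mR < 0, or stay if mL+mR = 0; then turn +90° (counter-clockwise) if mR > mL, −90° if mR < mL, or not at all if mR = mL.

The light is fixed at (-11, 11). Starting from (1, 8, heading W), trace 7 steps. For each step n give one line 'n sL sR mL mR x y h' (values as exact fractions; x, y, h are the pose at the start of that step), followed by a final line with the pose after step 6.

n=0: pose=(1,8,W); sL=20/73, sR=20/61; mL=-850/4453, mR=-20/73; mL+mR=-2070/4453 → advance -1; mR−mL=-370/4453 → turn -1·90°
n=1: pose=(2,8,N); sL=8/25, sR=40/229; mL=-84/5725, mR=-8/25; mL+mR=-1916/5725 → advance -1; mR−mL=-1748/5725 → turn -1·90°
n=2: pose=(2,7,E); sL=1/5, sR=5/29; mL=-21/290, mR=-1/5; mL+mR=-79/290 → advance -1; mR−mL=-37/290 → turn -1·90°
n=3: pose=(1,7,S); sL=40/221, sR=8/25; mL=-1268/5525, mR=-40/221; mL+mR=-2268/5525 → advance -1; mR−mL=268/5525 → turn +1·90°
n=4: pose=(1,8,E); sL=4/17, sR=20/97; mL=-146/1649, mR=-4/17; mL+mR=-534/1649 → advance -1; mR−mL=-242/1649 → turn -1·90°
n=5: pose=(0,8,S); sL=8/37, sR=40/97; mL=-1092/3589, mR=-8/37; mL+mR=-1868/3589 → advance -1; mR−mL=316/3589 → turn +1·90°
n=6: pose=(0,9,E); sL=5/18, sR=1/4; mL=-1/9, mR=-5/18; mL+mR=-7/18 → advance -1; mR−mL=-1/6 → turn -1·90°

0 20/73 20/61 -850/4453 -20/73 1 8 W
1 8/25 40/229 -84/5725 -8/25 2 8 N
2 1/5 5/29 -21/290 -1/5 2 7 E
3 40/221 8/25 -1268/5525 -40/221 1 7 S
4 4/17 20/97 -146/1649 -4/17 1 8 E
5 8/37 40/97 -1092/3589 -8/37 0 8 S
6 5/18 1/4 -1/9 -5/18 0 9 E
final -1 9 S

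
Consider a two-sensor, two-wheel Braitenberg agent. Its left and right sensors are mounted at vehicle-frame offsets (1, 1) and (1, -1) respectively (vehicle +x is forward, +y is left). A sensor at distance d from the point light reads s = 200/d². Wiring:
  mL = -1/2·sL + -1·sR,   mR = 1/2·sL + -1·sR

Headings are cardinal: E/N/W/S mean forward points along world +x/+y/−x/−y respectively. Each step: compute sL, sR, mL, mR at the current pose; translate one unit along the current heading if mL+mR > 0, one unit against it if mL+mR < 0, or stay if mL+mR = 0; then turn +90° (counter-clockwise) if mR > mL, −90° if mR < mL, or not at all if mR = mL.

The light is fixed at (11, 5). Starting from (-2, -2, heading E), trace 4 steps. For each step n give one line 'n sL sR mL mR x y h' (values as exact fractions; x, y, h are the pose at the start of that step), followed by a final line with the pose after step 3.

n=0: pose=(-2,-2,E); sL=10/9, sR=25/26; mL=-355/234, mR=-95/234; mL+mR=-25/13 → advance -1; mR−mL=10/9 → turn +1·90°
n=1: pose=(-3,-2,N); sL=200/261, sR=40/41; mL=-14540/10701, mR=-6340/10701; mL+mR=-80/41 → advance -1; mR−mL=200/261 → turn +1·90°
n=2: pose=(-3,-3,W); sL=100/153, sR=100/137; mL=-22150/20961, mR=-8450/20961; mL+mR=-200/137 → advance -1; mR−mL=100/153 → turn +1·90°
n=3: pose=(-2,-3,S); sL=8/9, sR=200/277; mL=-2908/2493, mR=-692/2493; mL+mR=-400/277 → advance -1; mR−mL=8/9 → turn +1·90°

0 10/9 25/26 -355/234 -95/234 -2 -2 E
1 200/261 40/41 -14540/10701 -6340/10701 -3 -2 N
2 100/153 100/137 -22150/20961 -8450/20961 -3 -3 W
3 8/9 200/277 -2908/2493 -692/2493 -2 -3 S
final -2 -2 E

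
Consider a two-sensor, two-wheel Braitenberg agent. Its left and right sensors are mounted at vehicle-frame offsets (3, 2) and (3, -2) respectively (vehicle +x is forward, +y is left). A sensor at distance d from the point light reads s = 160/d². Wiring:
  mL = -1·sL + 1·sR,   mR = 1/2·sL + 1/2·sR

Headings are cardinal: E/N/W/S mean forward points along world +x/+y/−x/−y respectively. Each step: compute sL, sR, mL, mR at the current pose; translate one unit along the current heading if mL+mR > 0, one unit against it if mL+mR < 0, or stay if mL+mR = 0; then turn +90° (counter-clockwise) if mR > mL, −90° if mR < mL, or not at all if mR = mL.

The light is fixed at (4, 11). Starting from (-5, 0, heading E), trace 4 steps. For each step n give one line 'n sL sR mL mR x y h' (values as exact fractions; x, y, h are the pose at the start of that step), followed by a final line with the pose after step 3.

n=0: pose=(-5,0,E); sL=160/117, sR=32/41; mL=-2816/4797, mR=5152/4797; mL+mR=2336/4797 → advance +1; mR−mL=2656/1599 → turn +1·90°
n=1: pose=(-4,0,N); sL=40/41, sR=8/5; mL=128/205, mR=264/205; mL+mR=392/205 → advance +1; mR−mL=136/205 → turn +1·90°
n=2: pose=(-4,1,W); sL=32/53, sR=32/37; mL=512/1961, mR=1440/1961; mL+mR=1952/1961 → advance +1; mR−mL=928/1961 → turn +1·90°
n=3: pose=(-5,1,S); sL=80/109, sR=16/29; mL=-576/3161, mR=2032/3161; mL+mR=1456/3161 → advance +1; mR−mL=2608/3161 → turn +1·90°

0 160/117 32/41 -2816/4797 5152/4797 -5 0 E
1 40/41 8/5 128/205 264/205 -4 0 N
2 32/53 32/37 512/1961 1440/1961 -4 1 W
3 80/109 16/29 -576/3161 2032/3161 -5 1 S
final -5 0 E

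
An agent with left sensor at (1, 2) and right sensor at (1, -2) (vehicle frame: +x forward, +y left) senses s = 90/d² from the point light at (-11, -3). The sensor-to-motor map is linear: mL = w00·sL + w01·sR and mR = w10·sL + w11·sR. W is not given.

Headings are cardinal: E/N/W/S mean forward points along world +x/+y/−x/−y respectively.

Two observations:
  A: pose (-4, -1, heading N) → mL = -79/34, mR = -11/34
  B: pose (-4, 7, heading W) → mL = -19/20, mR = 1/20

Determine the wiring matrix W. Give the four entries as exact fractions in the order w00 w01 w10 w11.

obs A: pose=(-4,-1,N) → sL=45/17, sR=1, mL=-79/34, mR=-11/34
obs B: pose=(-4,7,W) → sL=9/10, sR=1/2, mL=-19/20, mR=1/20
sensor matrix S = [[45/17, 1], [9/10, 1/2]]; det S = 36/85
solve [mL_A; mL_B] = S·[w00; w01] and [mR_A; mR_B] = S·[w10; w11]:
  w00 = -1/2, w01 = -1, w10 = -1/2, w11 = 1

-1/2 -1 -1/2 1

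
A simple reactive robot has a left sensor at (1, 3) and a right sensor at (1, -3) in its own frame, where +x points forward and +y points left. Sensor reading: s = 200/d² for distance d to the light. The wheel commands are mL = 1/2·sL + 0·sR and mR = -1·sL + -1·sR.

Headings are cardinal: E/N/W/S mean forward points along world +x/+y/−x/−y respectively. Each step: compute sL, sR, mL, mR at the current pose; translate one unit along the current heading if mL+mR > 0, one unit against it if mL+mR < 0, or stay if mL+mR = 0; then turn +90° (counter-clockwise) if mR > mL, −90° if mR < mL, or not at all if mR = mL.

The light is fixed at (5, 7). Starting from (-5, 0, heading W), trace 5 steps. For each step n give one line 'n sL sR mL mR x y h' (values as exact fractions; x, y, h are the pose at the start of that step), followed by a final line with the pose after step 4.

0 200/221 200/137 100/221 -71600/30277 -5 0 W
1 10/9 25/9 5/9 -35/9 -4 0 N
2 200/89 40/37 100/89 -10960/3293 -4 -1 E
3 20/13 4/5 10/13 -152/65 -5 -1 S
4 200/221 200/137 100/221 -71600/30277 -5 0 W
final -4 0 N

n=0: pose=(-5,0,W); sL=200/221, sR=200/137; mL=100/221, mR=-71600/30277; mL+mR=-57900/30277 → advance -1; mR−mL=-85300/30277 → turn -1·90°
n=1: pose=(-4,0,N); sL=10/9, sR=25/9; mL=5/9, mR=-35/9; mL+mR=-10/3 → advance -1; mR−mL=-40/9 → turn -1·90°
n=2: pose=(-4,-1,E); sL=200/89, sR=40/37; mL=100/89, mR=-10960/3293; mL+mR=-7260/3293 → advance -1; mR−mL=-14660/3293 → turn -1·90°
n=3: pose=(-5,-1,S); sL=20/13, sR=4/5; mL=10/13, mR=-152/65; mL+mR=-102/65 → advance -1; mR−mL=-202/65 → turn -1·90°
n=4: pose=(-5,0,W); sL=200/221, sR=200/137; mL=100/221, mR=-71600/30277; mL+mR=-57900/30277 → advance -1; mR−mL=-85300/30277 → turn -1·90°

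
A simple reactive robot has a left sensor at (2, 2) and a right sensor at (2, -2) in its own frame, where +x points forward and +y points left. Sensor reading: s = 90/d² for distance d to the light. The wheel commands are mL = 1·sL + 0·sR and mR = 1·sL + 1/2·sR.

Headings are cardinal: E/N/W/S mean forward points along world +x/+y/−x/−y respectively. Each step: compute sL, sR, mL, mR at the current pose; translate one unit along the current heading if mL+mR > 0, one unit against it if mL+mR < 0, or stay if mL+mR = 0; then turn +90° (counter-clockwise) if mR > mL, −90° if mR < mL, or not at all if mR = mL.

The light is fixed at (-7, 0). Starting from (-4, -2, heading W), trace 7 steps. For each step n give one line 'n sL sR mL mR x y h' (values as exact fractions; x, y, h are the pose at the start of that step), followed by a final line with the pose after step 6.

n=0: pose=(-4,-2,W); sL=90/17, sR=90; mL=90/17, mR=855/17; mL+mR=945/17 → advance +1; mR−mL=45 → turn +1·90°
n=1: pose=(-5,-2,S); sL=45/16, sR=45/8; mL=45/16, mR=45/8; mL+mR=135/16 → advance +1; mR−mL=45/16 → turn +1·90°
n=2: pose=(-5,-3,E); sL=90/17, sR=90/41; mL=90/17, mR=4455/697; mL+mR=8145/697 → advance +1; mR−mL=45/41 → turn +1·90°
n=3: pose=(-4,-3,N); sL=45, sR=45/13; mL=45, mR=1215/26; mL+mR=2385/26 → advance +1; mR−mL=45/26 → turn +1·90°
n=4: pose=(-4,-2,W); sL=90/17, sR=90; mL=90/17, mR=855/17; mL+mR=945/17 → advance +1; mR−mL=45 → turn +1·90°
n=5: pose=(-5,-2,S); sL=45/16, sR=45/8; mL=45/16, mR=45/8; mL+mR=135/16 → advance +1; mR−mL=45/16 → turn +1·90°
n=6: pose=(-5,-3,E); sL=90/17, sR=90/41; mL=90/17, mR=4455/697; mL+mR=8145/697 → advance +1; mR−mL=45/41 → turn +1·90°

0 90/17 90 90/17 855/17 -4 -2 W
1 45/16 45/8 45/16 45/8 -5 -2 S
2 90/17 90/41 90/17 4455/697 -5 -3 E
3 45 45/13 45 1215/26 -4 -3 N
4 90/17 90 90/17 855/17 -4 -2 W
5 45/16 45/8 45/16 45/8 -5 -2 S
6 90/17 90/41 90/17 4455/697 -5 -3 E
final -4 -3 N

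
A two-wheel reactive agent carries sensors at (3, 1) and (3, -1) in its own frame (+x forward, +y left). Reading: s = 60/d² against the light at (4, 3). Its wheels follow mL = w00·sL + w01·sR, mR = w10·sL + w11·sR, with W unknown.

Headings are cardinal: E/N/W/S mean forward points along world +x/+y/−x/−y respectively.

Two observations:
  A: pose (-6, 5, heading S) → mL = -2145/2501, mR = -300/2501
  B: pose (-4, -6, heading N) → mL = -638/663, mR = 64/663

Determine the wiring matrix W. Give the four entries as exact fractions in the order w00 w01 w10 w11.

obs A: pose=(-6,5,S) → sL=30/41, sR=30/61, mL=-2145/2501, mR=-300/2501
obs B: pose=(-4,-6,N) → sL=20/39, sR=12/17, mL=-638/663, mR=64/663
sensor matrix S = [[30/41, 30/61], [20/39, 12/17]]; det S = 146080/552721
solve [mL_A; mL_B] = S·[w00; w01] and [mR_A; mR_B] = S·[w10; w11]:
  w00 = -1/2, w01 = -1, w10 = -1/2, w11 = 1/2

-1/2 -1 -1/2 1/2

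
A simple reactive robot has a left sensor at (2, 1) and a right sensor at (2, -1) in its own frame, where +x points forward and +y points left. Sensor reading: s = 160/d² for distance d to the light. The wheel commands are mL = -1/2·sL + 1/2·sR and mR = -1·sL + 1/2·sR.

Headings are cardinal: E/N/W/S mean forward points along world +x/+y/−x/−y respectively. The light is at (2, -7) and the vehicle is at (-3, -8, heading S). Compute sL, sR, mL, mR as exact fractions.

left sensor world pos  = (-2, -10); dL² = 25
right sensor world pos = (-4, -10); dR² = 45
sL = 160/25 = 32/5
sR = 160/45 = 32/9
mL = -1/2·sL + 1/2·sR = -64/45
mR = -1·sL + 1/2·sR = -208/45

32/5 32/9 -64/45 -208/45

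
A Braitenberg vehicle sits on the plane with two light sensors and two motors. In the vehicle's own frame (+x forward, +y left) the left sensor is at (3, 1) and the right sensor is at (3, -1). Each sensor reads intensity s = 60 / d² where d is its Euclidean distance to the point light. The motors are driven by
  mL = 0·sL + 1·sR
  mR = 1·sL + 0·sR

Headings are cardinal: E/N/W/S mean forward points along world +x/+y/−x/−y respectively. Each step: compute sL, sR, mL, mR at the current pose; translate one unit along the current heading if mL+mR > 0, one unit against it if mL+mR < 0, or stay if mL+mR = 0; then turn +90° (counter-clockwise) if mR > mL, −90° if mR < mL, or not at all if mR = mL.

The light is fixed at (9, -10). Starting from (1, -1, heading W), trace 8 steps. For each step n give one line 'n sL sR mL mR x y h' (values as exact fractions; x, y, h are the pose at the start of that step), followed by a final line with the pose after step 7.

n=0: pose=(1,-1,W); sL=12/37, sR=60/221; mL=60/221, mR=12/37; mL+mR=4872/8177 → advance +1; mR−mL=432/8177 → turn +1·90°
n=1: pose=(0,-1,S); sL=3/5, sR=15/34; mL=15/34, mR=3/5; mL+mR=177/170 → advance +1; mR−mL=27/170 → turn +1·90°
n=2: pose=(0,-2,E); sL=20/39, sR=12/17; mL=12/17, mR=20/39; mL+mR=808/663 → advance +1; mR−mL=-128/663 → turn -1·90°
n=3: pose=(1,-2,S); sL=30/37, sR=30/53; mL=30/53, mR=30/37; mL+mR=2700/1961 → advance +1; mR−mL=480/1961 → turn +1·90°
n=4: pose=(1,-3,E); sL=60/89, sR=60/61; mL=60/61, mR=60/89; mL+mR=9000/5429 → advance +1; mR−mL=-1680/5429 → turn -1·90°
n=5: pose=(2,-3,S); sL=15/13, sR=3/4; mL=3/4, mR=15/13; mL+mR=99/52 → advance +1; mR−mL=21/52 → turn +1·90°
n=6: pose=(2,-4,E); sL=12/13, sR=60/41; mL=60/41, mR=12/13; mL+mR=1272/533 → advance +1; mR−mL=-288/533 → turn -1·90°
n=7: pose=(3,-4,S); sL=30/17, sR=30/29; mL=30/29, mR=30/17; mL+mR=1380/493 → advance +1; mR−mL=360/493 → turn +1·90°

0 12/37 60/221 60/221 12/37 1 -1 W
1 3/5 15/34 15/34 3/5 0 -1 S
2 20/39 12/17 12/17 20/39 0 -2 E
3 30/37 30/53 30/53 30/37 1 -2 S
4 60/89 60/61 60/61 60/89 1 -3 E
5 15/13 3/4 3/4 15/13 2 -3 S
6 12/13 60/41 60/41 12/13 2 -4 E
7 30/17 30/29 30/29 30/17 3 -4 S
final 3 -5 E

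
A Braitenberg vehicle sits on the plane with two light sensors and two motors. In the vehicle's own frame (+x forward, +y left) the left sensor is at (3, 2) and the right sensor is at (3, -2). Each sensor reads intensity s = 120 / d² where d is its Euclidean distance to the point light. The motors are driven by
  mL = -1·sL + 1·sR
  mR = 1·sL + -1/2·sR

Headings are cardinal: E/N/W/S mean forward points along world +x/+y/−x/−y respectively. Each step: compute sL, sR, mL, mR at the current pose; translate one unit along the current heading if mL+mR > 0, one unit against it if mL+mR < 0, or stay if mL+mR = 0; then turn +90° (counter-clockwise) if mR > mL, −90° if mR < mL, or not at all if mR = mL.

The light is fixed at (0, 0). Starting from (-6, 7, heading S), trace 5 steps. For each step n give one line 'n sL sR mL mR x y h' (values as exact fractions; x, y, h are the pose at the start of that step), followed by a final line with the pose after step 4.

n=0: pose=(-6,7,S); sL=15/4, sR=3/2; mL=-9/4, mR=3; mL+mR=3/4 → advance +1; mR−mL=21/4 → turn +1·90°
n=1: pose=(-6,6,E); sL=120/73, sR=24/5; mL=1152/365, mR=-276/365; mL+mR=12/5 → advance +1; mR−mL=-1428/365 → turn -1·90°
n=2: pose=(-5,6,S); sL=20/3, sR=60/29; mL=-400/87, mR=490/87; mL+mR=30/29 → advance +1; mR−mL=890/87 → turn +1·90°
n=3: pose=(-5,5,E); sL=120/53, sR=120/13; mL=4800/689, mR=-1620/689; mL+mR=60/13 → advance +1; mR−mL=-6420/689 → turn -1·90°
n=4: pose=(-4,5,S); sL=15, sR=3; mL=-12, mR=27/2; mL+mR=3/2 → advance +1; mR−mL=51/2 → turn +1·90°

0 15/4 3/2 -9/4 3 -6 7 S
1 120/73 24/5 1152/365 -276/365 -6 6 E
2 20/3 60/29 -400/87 490/87 -5 6 S
3 120/53 120/13 4800/689 -1620/689 -5 5 E
4 15 3 -12 27/2 -4 5 S
final -4 4 E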